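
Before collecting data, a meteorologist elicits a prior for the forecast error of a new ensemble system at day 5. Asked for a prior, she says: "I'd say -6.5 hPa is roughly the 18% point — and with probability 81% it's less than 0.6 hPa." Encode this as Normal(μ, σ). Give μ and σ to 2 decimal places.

μ = -2.88, σ = 3.96

For Normal(μ,σ), the p-quantile is μ + z_p·σ. Here z_{0.18} = -0.9154, z_{0.81} = 0.8779.
So -6.5 = μ − 0.9154σ and 0.6 = μ + 0.8779σ.
Subtracting: σ = (0.6 − -6.5)/(0.8779 − (-0.9154)) = 3.96.
Then μ = -6.5 − (-0.9154)·3.96 = -2.88.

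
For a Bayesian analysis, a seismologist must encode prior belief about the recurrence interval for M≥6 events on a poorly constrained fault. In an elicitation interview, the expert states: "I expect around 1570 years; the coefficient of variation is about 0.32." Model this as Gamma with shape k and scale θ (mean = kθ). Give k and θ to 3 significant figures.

k ≈ 9.77, θ ≈ 161

For Gamma(k, scale θ): mean = kθ, variance = kθ², so CV = 1/√k.
CV = 0.32, hence k = 1/CV² = 9.77.
Then θ = mean/k = 1570/9.77 = 161.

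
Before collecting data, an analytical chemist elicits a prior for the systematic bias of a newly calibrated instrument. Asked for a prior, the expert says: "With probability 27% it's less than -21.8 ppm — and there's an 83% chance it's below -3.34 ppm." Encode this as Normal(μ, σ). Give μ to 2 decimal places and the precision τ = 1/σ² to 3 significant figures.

μ = -14.58, τ = 0.00721

For Normal(μ,σ), the p-quantile is μ + z_p·σ. Here z_{0.27} = -0.6128, z_{0.83} = 0.9542.
So -21.8 = μ − 0.6128σ and -3.34 = μ + 0.9542σ.
Subtracting: σ = (-3.34 − -21.8)/(0.9542 − (-0.6128)) = 11.78.
Then μ = -21.8 − (-0.6128)·11.78 = -14.58.
Precision τ = 1/σ² = 1/11.78² = 0.00721.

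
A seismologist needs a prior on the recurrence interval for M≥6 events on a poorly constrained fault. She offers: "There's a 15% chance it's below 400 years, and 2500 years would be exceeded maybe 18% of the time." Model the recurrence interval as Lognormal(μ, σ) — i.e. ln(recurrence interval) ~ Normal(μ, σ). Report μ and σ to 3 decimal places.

μ ≈ 6.965, σ ≈ 0.939

If T ~ Lognormal(μ,σ) then ln T ~ Normal(μ,σ), so the p-quantile of ln T is μ + z_p·σ.
ln(400) = 5.991 and ln(2500) = 7.824; z_{0.15} = -1.036, z_{0.82} = 0.9154.
σ = (7.824 − 5.991)/(0.9154 − (-1.036)) = 0.939.
μ = 5.991 − (-1.036)·0.939 = 6.965.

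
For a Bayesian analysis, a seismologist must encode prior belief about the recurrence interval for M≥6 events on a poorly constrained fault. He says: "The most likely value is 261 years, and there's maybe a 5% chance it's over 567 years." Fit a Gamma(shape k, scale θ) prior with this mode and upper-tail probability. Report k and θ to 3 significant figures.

k ≈ 5.58, θ ≈ 57

Gamma(k,θ) with k>1 has mode (k−1)θ, so θ = 261/(k−1).
Need P(X < 567) = 0.95 with θ tied to k this way. Start at k = 2, θ = 261: P(X<567) ≈ 0.639.
Too low — raise k to concentrate. Iterating converges to k ≈ 5.58.
Then θ = 261/(5.58−1) ≈ 57.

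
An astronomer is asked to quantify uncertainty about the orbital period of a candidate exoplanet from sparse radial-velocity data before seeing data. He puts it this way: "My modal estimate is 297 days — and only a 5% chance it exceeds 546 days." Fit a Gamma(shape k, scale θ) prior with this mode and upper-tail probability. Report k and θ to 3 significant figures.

k ≈ 8.51, θ ≈ 39.5

Gamma(k,θ) with k>1 has mode (k−1)θ, so θ = 297/(k−1).
Need P(X < 546) = 0.95 with θ tied to k this way. Start at k = 2, θ = 297: P(X<546) ≈ 0.548.
Too low — raise k to concentrate. Iterating converges to k ≈ 8.51.
Then θ = 297/(8.51−1) ≈ 39.5.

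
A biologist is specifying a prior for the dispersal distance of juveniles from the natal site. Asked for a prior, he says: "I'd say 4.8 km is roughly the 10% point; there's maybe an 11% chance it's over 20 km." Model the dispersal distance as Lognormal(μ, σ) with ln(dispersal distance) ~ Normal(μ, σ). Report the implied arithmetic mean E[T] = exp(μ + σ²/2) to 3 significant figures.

E[T] ≈ 11.7 km

If T ~ Lognormal(μ,σ) then ln T ~ Normal(μ,σ), so the p-quantile of ln T is μ + z_p·σ.
ln(4.8) = 1.569 and ln(20) = 2.996; z_{0.1} = -1.282, z_{0.89} = 1.227.
σ = (2.996 − 1.569)/(1.227 − (-1.282)) = 0.569.
μ = 1.569 − (-1.282)·0.569 = 2.298.
E[T] = exp(μ + σ²/2) = exp(2.298 + 0.1619) = 11.7 km.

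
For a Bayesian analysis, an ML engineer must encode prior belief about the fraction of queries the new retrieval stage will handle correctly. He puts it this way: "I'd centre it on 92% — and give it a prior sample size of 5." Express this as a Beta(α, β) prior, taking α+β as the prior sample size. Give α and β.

α = 4.6, β = 0.4

Under the effective-sample-size interpretation, Beta(α, β) has prior mean α/(α+β) and prior sample size α+β.
So α+β = 5 and α/(α+β) = 0.92, giving α = 0.92·5 = 4.6 and β = 5 − 4.6 = 0.4.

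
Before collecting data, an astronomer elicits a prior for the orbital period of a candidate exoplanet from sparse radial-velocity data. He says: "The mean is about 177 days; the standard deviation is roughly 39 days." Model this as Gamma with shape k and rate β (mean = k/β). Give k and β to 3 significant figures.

For Gamma(k, rate β): mean = k/β, variance = k/β², so CV = 1/√k.
CV = SD/mean = 39/177 = 0.2203, hence k = 1/CV² = 20.6.
Then β = k/mean = 20.6/177 = 0.116.

k ≈ 20.6, β ≈ 0.116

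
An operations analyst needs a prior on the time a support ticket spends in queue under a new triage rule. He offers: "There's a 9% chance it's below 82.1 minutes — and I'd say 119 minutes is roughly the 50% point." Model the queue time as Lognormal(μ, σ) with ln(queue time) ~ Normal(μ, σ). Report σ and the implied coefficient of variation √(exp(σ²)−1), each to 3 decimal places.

σ ≈ 0.277, CV ≈ 0.282

If T ~ Lognormal(μ,σ) then ln T ~ Normal(μ,σ), so the p-quantile of ln T is μ + z_p·σ.
ln(82.1) = 4.408 and ln(119) = 4.779; z_{0.09} = -1.341, z_{0.5} = 0.
σ = (4.779 − 4.408)/(0 − (-1.341)) = 0.277.
μ = 4.408 − (-1.341)·0.277 = 4.779.
CV = √(exp(σ²)−1) = √(exp(0.0766)−1) = 0.282.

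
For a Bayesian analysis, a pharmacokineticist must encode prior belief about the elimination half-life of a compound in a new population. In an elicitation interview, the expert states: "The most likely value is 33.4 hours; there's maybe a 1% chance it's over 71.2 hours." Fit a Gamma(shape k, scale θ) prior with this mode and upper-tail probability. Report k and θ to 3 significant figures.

k ≈ 9.47, θ ≈ 3.94

Gamma(k,θ) with k>1 has mode (k−1)θ, so θ = 33.4/(k−1).
Need P(X < 71.2) = 0.99 with θ tied to k this way. Start at k = 2, θ = 33.4: P(X<71.2) ≈ 0.628.
Too low — raise k to concentrate. Iterating converges to k ≈ 9.47.
Then θ = 33.4/(9.47−1) ≈ 3.94.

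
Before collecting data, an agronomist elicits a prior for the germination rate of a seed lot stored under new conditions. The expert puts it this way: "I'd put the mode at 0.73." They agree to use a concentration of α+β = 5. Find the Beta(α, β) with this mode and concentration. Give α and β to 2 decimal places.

α = 3.19, β = 1.81

For α,β > 1 the Beta mode is (α−1)/(α+β−2). With α+β = 5, the mode is (α−1)/3.
Set (α−1)/3 = 0.73 → α = 1 + 0.73·3 = 3.19.
β = 5 − α = 1.81.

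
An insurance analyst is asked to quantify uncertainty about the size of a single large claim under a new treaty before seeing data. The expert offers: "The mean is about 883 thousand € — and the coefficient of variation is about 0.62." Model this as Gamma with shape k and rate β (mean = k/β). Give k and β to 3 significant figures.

For Gamma(k, rate β): mean = k/β, variance = k/β², so CV = 1/√k.
CV = 0.62, hence k = 1/CV² = 2.6.
Then β = k/mean = 2.6/883 = 0.00295.

k ≈ 2.6, β ≈ 0.00295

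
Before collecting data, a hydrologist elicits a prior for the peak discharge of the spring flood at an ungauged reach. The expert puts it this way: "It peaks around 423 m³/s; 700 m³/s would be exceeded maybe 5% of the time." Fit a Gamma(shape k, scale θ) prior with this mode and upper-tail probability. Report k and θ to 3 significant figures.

Gamma(k,θ) with k>1 has mode (k−1)θ, so θ = 423/(k−1).
Need P(X < 700) = 0.95 with θ tied to k this way. Start at k = 2, θ = 423: P(X<700) ≈ 0.493.
Too low — raise k to concentrate. Iterating converges to k ≈ 12.
Then θ = 423/(12−1) ≈ 38.4.

k ≈ 12, θ ≈ 38.4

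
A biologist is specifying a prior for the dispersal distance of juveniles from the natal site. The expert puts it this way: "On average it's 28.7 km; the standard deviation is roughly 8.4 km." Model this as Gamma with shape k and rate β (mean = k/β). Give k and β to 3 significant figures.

k ≈ 11.7, β ≈ 0.407

For Gamma(k, rate β): mean = k/β, variance = k/β², so CV = 1/√k.
CV = SD/mean = 8.4/28.7 = 0.2927, hence k = 1/CV² = 11.7.
Then β = k/mean = 11.7/28.7 = 0.407.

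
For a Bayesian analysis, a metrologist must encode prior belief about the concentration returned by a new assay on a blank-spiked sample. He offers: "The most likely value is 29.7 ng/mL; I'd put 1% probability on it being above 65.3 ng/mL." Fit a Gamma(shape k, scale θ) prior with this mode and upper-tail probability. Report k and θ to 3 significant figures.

Gamma(k,θ) with k>1 has mode (k−1)θ, so θ = 29.7/(k−1).
Need P(X < 65.3) = 0.99 with θ tied to k this way. Start at k = 2, θ = 29.7: P(X<65.3) ≈ 0.645.
Too low — raise k to concentrate. Iterating converges to k ≈ 8.77.
Then θ = 29.7/(8.77−1) ≈ 3.82.

k ≈ 8.77, θ ≈ 3.82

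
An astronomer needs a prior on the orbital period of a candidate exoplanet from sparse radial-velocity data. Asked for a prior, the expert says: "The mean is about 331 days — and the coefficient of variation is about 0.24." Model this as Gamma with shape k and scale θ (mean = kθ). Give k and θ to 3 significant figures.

For Gamma(k, scale θ): mean = kθ, variance = kθ², so CV = 1/√k.
CV = 0.24, hence k = 1/CV² = 17.4.
Then θ = mean/k = 331/17.4 = 19.1.

k ≈ 17.4, θ ≈ 19.1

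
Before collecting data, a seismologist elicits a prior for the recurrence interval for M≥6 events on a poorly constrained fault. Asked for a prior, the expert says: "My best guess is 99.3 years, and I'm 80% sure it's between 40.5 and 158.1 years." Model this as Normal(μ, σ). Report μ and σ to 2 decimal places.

A symmetric 80% interval runs μ ± z·σ with z = 1.282.
Half-width = 58.8, so σ = 58.8/1.282 = 45.88.
μ is the stated best guess, 99.30.

μ = 99.30, σ = 45.88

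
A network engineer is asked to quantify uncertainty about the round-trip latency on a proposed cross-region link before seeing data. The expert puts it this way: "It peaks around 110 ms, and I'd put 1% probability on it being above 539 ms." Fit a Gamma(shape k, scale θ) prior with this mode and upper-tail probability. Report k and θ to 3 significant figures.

Gamma(k,θ) with k>1 has mode (k−1)θ, so θ = 110/(k−1).
Need P(X < 539) = 0.99 with θ tied to k this way. Start at k = 2, θ = 110: P(X<539) ≈ 0.956.
Too low — raise k to concentrate. Iterating converges to k ≈ 2.56.
Then θ = 110/(2.56−1) ≈ 70.4.

k ≈ 2.56, θ ≈ 70.4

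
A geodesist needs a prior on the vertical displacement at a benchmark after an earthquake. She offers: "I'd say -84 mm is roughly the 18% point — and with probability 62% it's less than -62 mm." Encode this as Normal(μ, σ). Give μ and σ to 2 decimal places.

μ = -67.50, σ = 18.02

For Normal(μ,σ), the p-quantile is μ + z_p·σ. Here z_{0.18} = -0.9154, z_{0.62} = 0.3055.
So -84 = μ − 0.9154σ and -62 = μ + 0.3055σ.
Subtracting: σ = (-62 − -84)/(0.3055 − (-0.9154)) = 18.02.
Then μ = -84 − (-0.9154)·18.02 = -67.50.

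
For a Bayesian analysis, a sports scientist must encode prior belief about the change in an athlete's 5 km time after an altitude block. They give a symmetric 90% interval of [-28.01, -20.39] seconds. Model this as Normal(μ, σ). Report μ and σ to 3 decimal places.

μ = -24.200, σ = 2.316

A symmetric 90% interval runs μ ± z·σ with z = 1.645.
Half-width = 3.81, so σ = 3.81/1.645 = 2.316.
μ is the interval midpoint, -24.200.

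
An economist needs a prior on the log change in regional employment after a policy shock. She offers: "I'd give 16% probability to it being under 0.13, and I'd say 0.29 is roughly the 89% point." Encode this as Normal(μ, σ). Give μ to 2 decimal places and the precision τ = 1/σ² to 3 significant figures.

μ = 0.20, τ = 193

For Normal(μ,σ), the p-quantile is μ + z_p·σ. Here z_{0.16} = -0.9945, z_{0.89} = 1.227.
So 0.13 = μ − 0.9945σ and 0.29 = μ + 1.227σ.
Subtracting: σ = (0.29 − 0.13)/(1.227 − (-0.9945)) = 0.07.
Then μ = 0.13 − (-0.9945)·0.07 = 0.20.
Precision τ = 1/σ² = 1/0.07204² = 193.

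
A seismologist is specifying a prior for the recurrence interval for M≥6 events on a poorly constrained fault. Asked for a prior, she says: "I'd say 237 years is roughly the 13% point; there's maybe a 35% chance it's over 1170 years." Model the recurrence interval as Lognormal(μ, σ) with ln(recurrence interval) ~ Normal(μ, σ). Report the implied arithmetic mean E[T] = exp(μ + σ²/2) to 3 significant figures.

If T ~ Lognormal(μ,σ) then ln T ~ Normal(μ,σ), so the p-quantile of ln T is μ + z_p·σ.
ln(237) = 5.468 and ln(1170) = 7.065; z_{0.13} = -1.126, z_{0.65} = 0.3853.
σ = (7.065 − 5.468)/(0.3853 − (-1.126)) = 1.056.
μ = 5.468 − (-1.126)·1.056 = 6.658.
E[T] = exp(μ + σ²/2) = exp(6.658 + 0.5578) = 1360 years.

E[T] ≈ 1360 years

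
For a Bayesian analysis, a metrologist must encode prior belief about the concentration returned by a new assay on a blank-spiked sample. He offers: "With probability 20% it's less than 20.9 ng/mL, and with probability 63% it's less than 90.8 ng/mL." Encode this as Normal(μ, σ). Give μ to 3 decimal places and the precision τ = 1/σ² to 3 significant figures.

μ = 71.033, τ = 0.000282

The p-quantile of Normal(μ,σ) is μ + z_p·σ, with z_{0.2} = -0.8416 and z_{0.63} = 0.3319.
Eliminate σ: μ = (z₂·x₁ − z₁·x₂)/(z₂ − z₁) = (0.3319·20.9 − (-0.8416)·90.8)/1.173 = 71.033.
Then σ = (x₂ − x₁)/(z₂ − z₁) = (90.8 − 20.9)/1.173 = 59.567.
Precision τ = 1/σ² = 1/59.57² = 0.000282.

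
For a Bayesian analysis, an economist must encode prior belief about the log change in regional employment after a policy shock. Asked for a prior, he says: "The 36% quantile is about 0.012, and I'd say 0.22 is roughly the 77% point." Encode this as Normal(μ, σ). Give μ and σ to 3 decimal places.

For Normal(μ,σ), the p-quantile is μ + z_p·σ. Here z_{0.36} = -0.3585, z_{0.77} = 0.7388.
So 0.012 = μ − 0.3585σ and 0.22 = μ + 0.7388σ.
Subtracting: σ = (0.22 − 0.012)/(0.7388 − (-0.3585)) = 0.190.
Then μ = 0.012 − (-0.3585)·0.190 = 0.080.

μ = 0.080, σ = 0.190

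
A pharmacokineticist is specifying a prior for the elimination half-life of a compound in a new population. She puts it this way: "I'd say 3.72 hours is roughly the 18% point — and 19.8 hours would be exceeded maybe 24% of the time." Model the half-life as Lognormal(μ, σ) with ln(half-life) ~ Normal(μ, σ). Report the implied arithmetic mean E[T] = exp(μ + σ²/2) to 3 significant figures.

If T ~ Lognormal(μ,σ) then ln T ~ Normal(μ,σ), so the p-quantile of ln T is μ + z_p·σ.
ln(3.72) = 1.314 and ln(19.8) = 2.986; z_{0.18} = -0.9154, z_{0.76} = 0.7063.
σ = (2.986 − 1.314)/(0.7063 − (-0.9154)) = 1.031.
μ = 1.314 − (-0.9154)·1.031 = 2.257.
E[T] = exp(μ + σ²/2) = exp(2.257 + 0.5315) = 16.3 hours.

E[T] ≈ 16.3 hours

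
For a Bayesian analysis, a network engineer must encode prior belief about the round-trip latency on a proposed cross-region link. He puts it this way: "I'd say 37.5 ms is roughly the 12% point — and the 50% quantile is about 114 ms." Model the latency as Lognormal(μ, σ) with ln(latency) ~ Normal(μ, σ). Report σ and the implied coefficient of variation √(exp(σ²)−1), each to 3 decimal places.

σ ≈ 0.946, CV ≈ 1.203

If T ~ Lognormal(μ,σ) then ln T ~ Normal(μ,σ), so the p-quantile of ln T is μ + z_p·σ.
ln(37.5) = 3.624 and ln(114) = 4.736; z_{0.12} = -1.175, z_{0.5} = 0.
σ = (4.736 − 3.624)/(0 − (-1.175)) = 0.946.
μ = 3.624 − (-1.175)·0.946 = 4.736.
CV = √(exp(σ²)−1) = √(exp(0.8954)−1) = 1.203.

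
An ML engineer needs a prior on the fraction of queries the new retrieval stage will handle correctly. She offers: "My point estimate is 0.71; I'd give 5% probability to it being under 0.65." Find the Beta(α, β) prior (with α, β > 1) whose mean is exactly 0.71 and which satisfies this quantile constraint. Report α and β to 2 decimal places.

With mean 0.71 fixed, write α = 0.71s, β = 0.29s where s = α+β.
Need P(θ < 0.65) = 0.05 under Beta(0.71s, 0.29s). Normal approximation: (q−m)/√(m(1−m)/s) ≈ z_{0.05} = -1.64, so s ≈ 0.71·0.29·(-1.64)²/(0.65−0.71)² = 154.7.
At s = 154.7: P(θ<0.65) ≈ 0.054. Adjusting to match 0.05 gives s ≈ 161.62.
So α = 0.71·161.62 ≈ 114.75, β = 0.29·161.62 ≈ 46.87.

α ≈ 114.75, β ≈ 46.87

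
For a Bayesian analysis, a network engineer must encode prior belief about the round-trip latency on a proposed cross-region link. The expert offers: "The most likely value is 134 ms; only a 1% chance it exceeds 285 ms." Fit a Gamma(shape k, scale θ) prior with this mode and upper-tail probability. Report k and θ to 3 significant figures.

k ≈ 9.52, θ ≈ 15.7

Gamma(k,θ) with k>1 has mode (k−1)θ, so θ = 134/(k−1).
Need P(X < 285) = 0.99 with θ tied to k this way. Start at k = 2, θ = 134: P(X<285) ≈ 0.627.
Too low — raise k to concentrate. Iterating converges to k ≈ 9.52.
Then θ = 134/(9.52−1) ≈ 15.7.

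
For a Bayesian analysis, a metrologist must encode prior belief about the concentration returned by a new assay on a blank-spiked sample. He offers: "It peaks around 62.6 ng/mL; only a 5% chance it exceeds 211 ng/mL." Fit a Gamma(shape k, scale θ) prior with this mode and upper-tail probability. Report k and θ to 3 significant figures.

k ≈ 2.76, θ ≈ 35.5

Gamma(k,θ) with k>1 has mode (k−1)θ, so θ = 62.6/(k−1).
Need P(X < 211) = 0.95 with θ tied to k this way. Start at k = 2, θ = 62.6: P(X<211) ≈ 0.850.
Too low — raise k to concentrate. Iterating converges to k ≈ 2.76.
Then θ = 62.6/(2.76−1) ≈ 35.5.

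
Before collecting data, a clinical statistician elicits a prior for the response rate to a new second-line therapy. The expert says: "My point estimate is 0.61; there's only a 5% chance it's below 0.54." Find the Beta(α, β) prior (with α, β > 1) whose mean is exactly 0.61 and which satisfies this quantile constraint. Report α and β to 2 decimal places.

With mean 0.61 fixed, write α = 0.61s, β = 0.39s where s = α+β.
Need P(θ < 0.54) = 0.05 under Beta(0.61s, 0.39s). Normal approximation: (q−m)/√(m(1−m)/s) ≈ z_{0.05} = -1.64, so s ≈ 0.61·0.39·(-1.64)²/(0.54−0.61)² = 131.4.
At s = 131.4: P(θ<0.54) ≈ 0.052. Adjusting to match 0.05 gives s ≈ 134.04.
So α = 0.61·134.04 ≈ 81.76, β = 0.39·134.04 ≈ 52.27.

α ≈ 81.76, β ≈ 52.27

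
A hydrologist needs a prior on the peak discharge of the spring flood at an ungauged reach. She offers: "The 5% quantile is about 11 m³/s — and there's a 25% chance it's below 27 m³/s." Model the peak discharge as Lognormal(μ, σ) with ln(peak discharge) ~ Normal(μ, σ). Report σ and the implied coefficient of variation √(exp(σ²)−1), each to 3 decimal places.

If T ~ Lognormal(μ,σ) then ln T ~ Normal(μ,σ), so the p-quantile of ln T is μ + z_p·σ.
ln(11) = 2.398 and ln(27) = 3.296; z_{0.05} = -1.645, z_{0.25} = -0.6745.
σ = (3.296 − 2.398)/(-0.6745 − (-1.645)) = 0.925.
μ = 2.398 − (-1.645)·0.925 = 3.920.
CV = √(exp(σ²)−1) = √(exp(0.8563)−1) = 1.164.

σ ≈ 0.925, CV ≈ 1.164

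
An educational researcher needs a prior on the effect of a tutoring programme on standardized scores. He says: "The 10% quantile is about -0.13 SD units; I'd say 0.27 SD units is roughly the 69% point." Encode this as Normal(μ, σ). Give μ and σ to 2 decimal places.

μ = 0.16, σ = 0.23

The p-quantile of Normal(μ,σ) is μ + z_p·σ, with z_{0.1} = -1.282 and z_{0.69} = 0.4959.
Eliminate σ: μ = (z₂·x₁ − z₁·x₂)/(z₂ − z₁) = (0.4959·-0.13 − (-1.282)·0.27)/1.777 = 0.16.
Then σ = (x₂ − x₁)/(z₂ − z₁) = (0.27 − -0.13)/1.777 = 0.23.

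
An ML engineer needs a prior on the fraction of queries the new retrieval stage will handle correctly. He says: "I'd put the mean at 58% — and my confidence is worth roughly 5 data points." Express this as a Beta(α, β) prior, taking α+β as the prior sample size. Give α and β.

α = 2.9, β = 2.1

Under the effective-sample-size interpretation, Beta(α, β) has prior mean α/(α+β) and prior sample size α+β.
So α+β = 5 and α/(α+β) = 0.58, giving α = 0.58·5 = 2.9 and β = 5 − 2.9 = 2.1.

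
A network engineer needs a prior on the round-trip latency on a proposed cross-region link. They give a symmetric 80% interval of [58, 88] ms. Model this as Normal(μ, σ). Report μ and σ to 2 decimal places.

A symmetric 80% interval runs μ ± z·σ with z = 1.282.
Half-width = 15, so σ = 15/1.282 = 11.70.
μ is the interval midpoint, 73.00.

μ = 73.00, σ = 11.70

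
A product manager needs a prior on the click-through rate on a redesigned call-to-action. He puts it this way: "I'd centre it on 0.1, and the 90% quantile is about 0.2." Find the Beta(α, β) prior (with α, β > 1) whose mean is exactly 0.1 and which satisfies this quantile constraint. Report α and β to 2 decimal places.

With mean 0.1 fixed, write α = 0.1s, β = 0.9s where s = α+β.
Need P(θ < 0.2) = 0.9 under Beta(0.1s, 0.9s). Normal approximation: (q−m)/√(m(1−m)/s) ≈ z_{0.9} = 1.28, so s ≈ 0.1·0.9·(1.28)²/(0.2−0.1)² = 14.8.
At s = 14.8: P(θ<0.2) ≈ 0.894. Adjusting to match 0.9 gives s ≈ 16.07.
So α = 0.1·16.07 ≈ 1.61, β = 0.9·16.07 ≈ 14.47.

α ≈ 1.61, β ≈ 14.47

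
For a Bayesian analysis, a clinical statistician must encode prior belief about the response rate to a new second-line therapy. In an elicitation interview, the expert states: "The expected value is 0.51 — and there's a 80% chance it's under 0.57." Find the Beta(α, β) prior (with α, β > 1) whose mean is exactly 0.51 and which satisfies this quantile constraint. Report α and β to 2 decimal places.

With mean 0.51 fixed, write α = 0.51s, β = 0.49s where s = α+β.
Need P(θ < 0.57) = 0.8 under Beta(0.51s, 0.49s). Normal approximation: (q−m)/√(m(1−m)/s) ≈ z_{0.8} = 0.842, so s ≈ 0.51·0.49·(0.842)²/(0.57−0.51)² = 49.2.
At s = 49.2: P(θ<0.57) ≈ 0.800. Adjusting to match 0.8 gives s ≈ 49.37.
So α = 0.51·49.37 ≈ 25.18, β = 0.49·49.37 ≈ 24.19.

α ≈ 25.18, β ≈ 24.19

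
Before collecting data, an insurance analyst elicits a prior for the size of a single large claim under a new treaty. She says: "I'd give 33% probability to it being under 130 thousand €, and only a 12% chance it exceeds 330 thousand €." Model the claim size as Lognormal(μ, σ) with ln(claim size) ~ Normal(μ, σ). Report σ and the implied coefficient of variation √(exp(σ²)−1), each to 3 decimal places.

σ ≈ 0.577, CV ≈ 0.628

If T ~ Lognormal(μ,σ) then ln T ~ Normal(μ,σ), so the p-quantile of ln T is μ + z_p·σ.
ln(130) = 4.868 and ln(330) = 5.799; z_{0.33} = -0.4399, z_{0.88} = 1.175.
σ = (5.799 − 4.868)/(1.175 − (-0.4399)) = 0.577.
μ = 4.868 − (-0.4399)·0.577 = 5.121.
CV = √(exp(σ²)−1) = √(exp(0.3328)−1) = 0.628.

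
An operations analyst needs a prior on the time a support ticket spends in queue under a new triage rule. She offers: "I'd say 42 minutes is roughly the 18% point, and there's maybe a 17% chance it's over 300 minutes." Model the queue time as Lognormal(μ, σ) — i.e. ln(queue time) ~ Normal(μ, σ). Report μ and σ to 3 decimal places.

If T ~ Lognormal(μ,σ) then ln T ~ Normal(μ,σ), so the p-quantile of ln T is μ + z_p·σ.
ln(42) = 3.738 and ln(300) = 5.704; z_{0.18} = -0.9154, z_{0.83} = 0.9542.
σ = (5.704 − 3.738)/(0.9542 − (-0.9154)) = 1.052.
μ = 3.738 − (-0.9154)·1.052 = 4.700.

μ ≈ 4.700, σ ≈ 1.052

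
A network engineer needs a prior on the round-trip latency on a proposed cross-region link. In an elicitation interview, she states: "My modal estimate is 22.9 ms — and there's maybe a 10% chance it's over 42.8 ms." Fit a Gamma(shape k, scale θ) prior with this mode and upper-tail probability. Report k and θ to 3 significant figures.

k ≈ 5.88, θ ≈ 4.69

Gamma(k,θ) with k>1 has mode (k−1)θ, so θ = 22.9/(k−1).
Need P(X < 42.8) = 0.9 with θ tied to k this way. Start at k = 2, θ = 22.9: P(X<42.8) ≈ 0.557.
Too low — raise k to concentrate. Iterating converges to k ≈ 5.88.
Then θ = 22.9/(5.88−1) ≈ 4.69.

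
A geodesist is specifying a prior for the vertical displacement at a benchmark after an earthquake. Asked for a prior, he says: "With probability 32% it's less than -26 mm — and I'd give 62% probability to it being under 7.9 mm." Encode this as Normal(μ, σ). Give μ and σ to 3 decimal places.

μ = -5.494, σ = 43.845

The p-quantile of Normal(μ,σ) is μ + z_p·σ, with z_{0.32} = -0.4677 and z_{0.62} = 0.3055.
Eliminate σ: μ = (z₂·x₁ − z₁·x₂)/(z₂ − z₁) = (0.3055·-26 − (-0.4677)·7.9)/0.7732 = -5.494.
Then σ = (x₂ − x₁)/(z₂ − z₁) = (7.9 − -26)/0.7732 = 43.845.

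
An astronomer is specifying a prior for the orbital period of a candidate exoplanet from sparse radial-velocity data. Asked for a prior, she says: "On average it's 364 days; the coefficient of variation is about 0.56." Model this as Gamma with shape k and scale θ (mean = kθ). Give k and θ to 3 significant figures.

k ≈ 3.19, θ ≈ 114

For Gamma(k, scale θ): mean = kθ, variance = kθ², so CV = 1/√k.
CV = 0.56, hence k = 1/CV² = 3.19.
Then θ = mean/k = 364/3.19 = 114.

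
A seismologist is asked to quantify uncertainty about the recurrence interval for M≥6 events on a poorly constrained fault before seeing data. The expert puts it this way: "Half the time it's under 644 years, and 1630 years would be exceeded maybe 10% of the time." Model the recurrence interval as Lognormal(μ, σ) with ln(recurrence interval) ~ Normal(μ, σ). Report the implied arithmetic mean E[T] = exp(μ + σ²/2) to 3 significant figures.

If T ~ Lognormal(μ,σ) then ln T ~ Normal(μ,σ), so the p-quantile of ln T is μ + z_p·σ.
ln(644) = 6.468 and ln(1630) = 7.396; z_{0.5} = 0, z_{0.9} = 1.282.
σ = (7.396 − 6.468)/(1.282 − (0)) = 0.725.
μ = 6.468 − (0)·0.725 = 6.468.
E[T] = exp(μ + σ²/2) = exp(6.468 + 0.2625) = 837 years.

E[T] ≈ 837 years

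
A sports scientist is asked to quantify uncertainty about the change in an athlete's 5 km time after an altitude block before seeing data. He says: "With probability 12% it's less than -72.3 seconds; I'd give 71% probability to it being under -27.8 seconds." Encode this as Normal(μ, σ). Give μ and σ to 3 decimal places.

For Normal(μ,σ), the p-quantile is μ + z_p·σ. Here z_{0.12} = -1.175, z_{0.71} = 0.5534.
So -72.3 = μ − 1.175σ and -27.8 = μ + 0.5534σ.
Subtracting: σ = (-27.8 − -72.3)/(0.5534 − (-1.175)) = 25.747.
Then μ = -72.3 − (-1.175)·25.747 = -42.048.

μ = -42.048, σ = 25.747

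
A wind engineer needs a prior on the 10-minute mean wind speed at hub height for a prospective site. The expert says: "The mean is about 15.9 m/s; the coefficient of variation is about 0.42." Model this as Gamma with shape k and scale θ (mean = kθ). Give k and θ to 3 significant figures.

k ≈ 5.67, θ ≈ 2.8

For Gamma(k, scale θ): mean = kθ, variance = kθ², so CV = 1/√k.
CV = 0.42, hence k = 1/CV² = 5.67.
Then θ = mean/k = 15.9/5.67 = 2.8.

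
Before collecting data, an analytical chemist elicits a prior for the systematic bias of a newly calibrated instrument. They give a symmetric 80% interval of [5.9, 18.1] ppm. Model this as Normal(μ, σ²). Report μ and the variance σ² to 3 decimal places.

μ = 12.000, σ² = 22.656

A symmetric 80% interval runs μ ± z·σ with z = 1.282.
Half-width = 6.1, so σ = 6.1/1.282 = 4.7599 and σ² = 22.656.
μ is the interval midpoint, 12.000.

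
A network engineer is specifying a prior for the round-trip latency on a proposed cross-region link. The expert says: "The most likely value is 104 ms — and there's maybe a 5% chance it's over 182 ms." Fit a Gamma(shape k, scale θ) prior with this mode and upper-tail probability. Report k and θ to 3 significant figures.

k ≈ 9.91, θ ≈ 11.7

Gamma(k,θ) with k>1 has mode (k−1)θ, so θ = 104/(k−1).
Need P(X < 182) = 0.95 with θ tied to k this way. Start at k = 2, θ = 104: P(X<182) ≈ 0.522.
Too low — raise k to concentrate. Iterating converges to k ≈ 9.91.
Then θ = 104/(9.91−1) ≈ 11.7.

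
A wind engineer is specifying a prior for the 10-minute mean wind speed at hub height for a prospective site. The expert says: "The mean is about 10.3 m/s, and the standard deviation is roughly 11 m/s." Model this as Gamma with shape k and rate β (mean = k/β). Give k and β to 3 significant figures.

k ≈ 0.877, β ≈ 0.0851

For Gamma(k, rate β): mean = k/β, variance = k/β², so CV = 1/√k.
CV = SD/mean = 11/10.3 = 1.068, hence k = 1/CV² = 0.877.
Then β = k/mean = 0.877/10.3 = 0.0851.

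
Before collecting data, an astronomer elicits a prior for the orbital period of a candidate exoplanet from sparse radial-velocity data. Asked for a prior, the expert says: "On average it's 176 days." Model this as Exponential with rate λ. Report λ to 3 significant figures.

λ ≈ 0.00568

Exponential mean = 1/λ, so λ = 1/176.0 = 0.00568.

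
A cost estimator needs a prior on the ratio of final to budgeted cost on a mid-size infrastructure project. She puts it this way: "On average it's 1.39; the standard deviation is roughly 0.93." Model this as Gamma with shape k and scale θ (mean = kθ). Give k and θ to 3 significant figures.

For Gamma(k, scale θ): mean = kθ, variance = kθ², so CV = 1/√k.
CV = SD/mean = 0.93/1.39 = 0.6691, hence k = 1/CV² = 2.23.
Then θ = mean/k = 1.39/2.23 = 0.622.

k ≈ 2.23, θ ≈ 0.622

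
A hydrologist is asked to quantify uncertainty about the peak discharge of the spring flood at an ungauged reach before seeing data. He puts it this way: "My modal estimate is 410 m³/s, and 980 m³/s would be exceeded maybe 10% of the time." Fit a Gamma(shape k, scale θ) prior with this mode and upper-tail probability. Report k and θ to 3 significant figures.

Gamma(k,θ) with k>1 has mode (k−1)θ, so θ = 410/(k−1).
Need P(X < 980) = 0.9 with θ tied to k this way. Start at k = 2, θ = 410: P(X<980) ≈ 0.689.
Too low — raise k to concentrate. Iterating converges to k ≈ 3.53.
Then θ = 410/(3.53−1) ≈ 162.

k ≈ 3.53, θ ≈ 162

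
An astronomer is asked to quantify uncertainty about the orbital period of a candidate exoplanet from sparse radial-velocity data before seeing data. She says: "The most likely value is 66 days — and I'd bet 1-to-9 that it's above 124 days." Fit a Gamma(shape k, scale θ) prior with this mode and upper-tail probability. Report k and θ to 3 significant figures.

k ≈ 5.8, θ ≈ 13.7

Gamma(k,θ) with k>1 has mode (k−1)θ, so θ = 66/(k−1).
Need P(X < 124) = 0.9 with θ tied to k this way. Start at k = 2, θ = 66: P(X<124) ≈ 0.560.
Too low — raise k to concentrate. Iterating converges to k ≈ 5.8.
Then θ = 66/(5.8−1) ≈ 13.7.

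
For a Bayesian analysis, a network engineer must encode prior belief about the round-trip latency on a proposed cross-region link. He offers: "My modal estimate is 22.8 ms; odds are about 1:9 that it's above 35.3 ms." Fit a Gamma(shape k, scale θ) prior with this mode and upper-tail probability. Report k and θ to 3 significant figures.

k ≈ 10.8, θ ≈ 2.33

Gamma(k,θ) with k>1 has mode (k−1)θ, so θ = 22.8/(k−1).
Need P(X < 35.3) = 0.9 with θ tied to k this way. Start at k = 2, θ = 22.8: P(X<35.3) ≈ 0.458.
Too low — raise k to concentrate. Iterating converges to k ≈ 10.8.
Then θ = 22.8/(10.8−1) ≈ 2.33.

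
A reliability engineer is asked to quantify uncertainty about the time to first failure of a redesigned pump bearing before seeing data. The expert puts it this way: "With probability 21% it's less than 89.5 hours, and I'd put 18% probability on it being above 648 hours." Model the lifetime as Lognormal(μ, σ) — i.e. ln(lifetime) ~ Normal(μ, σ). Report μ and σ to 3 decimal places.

μ ≈ 5.421, σ ≈ 1.150

If T ~ Lognormal(μ,σ) then ln T ~ Normal(μ,σ), so the p-quantile of ln T is μ + z_p·σ.
ln(89.5) = 4.494 and ln(648) = 6.474; z_{0.21} = -0.8064, z_{0.82} = 0.9154.
σ = (6.474 − 4.494)/(0.9154 − (-0.8064)) = 1.150.
μ = 4.494 − (-0.8064)·1.150 = 5.421.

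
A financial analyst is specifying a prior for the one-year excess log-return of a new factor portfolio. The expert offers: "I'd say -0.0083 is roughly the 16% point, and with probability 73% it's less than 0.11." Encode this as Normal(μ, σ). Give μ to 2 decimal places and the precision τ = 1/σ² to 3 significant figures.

μ = 0.06, τ = 185

The p-quantile of Normal(μ,σ) is μ + z_p·σ, with z_{0.16} = -0.9945 and z_{0.73} = 0.6128.
Eliminate σ: μ = (z₂·x₁ − z₁·x₂)/(z₂ − z₁) = (0.6128·-0.0083 − (-0.9945)·0.11)/1.607 = 0.06.
Then σ = (x₂ − x₁)/(z₂ − z₁) = (0.11 − -0.0083)/1.607 = 0.07.
Precision τ = 1/σ² = 1/0.0736² = 185.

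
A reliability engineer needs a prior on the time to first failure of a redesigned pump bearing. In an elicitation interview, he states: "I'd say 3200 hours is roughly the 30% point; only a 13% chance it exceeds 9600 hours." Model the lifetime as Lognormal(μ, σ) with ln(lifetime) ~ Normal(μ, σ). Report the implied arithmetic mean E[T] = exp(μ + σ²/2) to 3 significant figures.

E[T] ≈ 5660 hours

If T ~ Lognormal(μ,σ) then ln T ~ Normal(μ,σ), so the p-quantile of ln T is μ + z_p·σ.
ln(3200) = 8.071 and ln(9600) = 9.17; z_{0.3} = -0.5244, z_{0.87} = 1.126.
σ = (9.17 − 8.071)/(1.126 − (-0.5244)) = 0.666.
μ = 8.071 − (-0.5244)·0.666 = 8.420.
E[T] = exp(μ + σ²/2) = exp(8.420 + 0.2214) = 5660 hours.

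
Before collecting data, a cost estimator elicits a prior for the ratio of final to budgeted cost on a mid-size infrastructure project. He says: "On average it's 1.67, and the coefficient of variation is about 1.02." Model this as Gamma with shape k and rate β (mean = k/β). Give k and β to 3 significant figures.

For Gamma(k, rate β): mean = k/β, variance = k/β², so CV = 1/√k.
CV = 1.02, hence k = 1/CV² = 0.961.
Then β = k/mean = 0.961/1.67 = 0.576.

k ≈ 0.961, β ≈ 0.576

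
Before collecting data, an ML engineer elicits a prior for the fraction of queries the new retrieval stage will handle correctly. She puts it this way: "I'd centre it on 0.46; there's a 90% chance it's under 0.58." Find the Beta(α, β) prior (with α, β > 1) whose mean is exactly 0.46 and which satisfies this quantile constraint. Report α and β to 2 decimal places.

α ≈ 13.01, β ≈ 15.28

With mean 0.46 fixed, write α = 0.46s, β = 0.54s where s = α+β.
Need P(θ < 0.58) = 0.9 under Beta(0.46s, 0.54s). Normal approximation: (q−m)/√(m(1−m)/s) ≈ z_{0.9} = 1.28, so s ≈ 0.46·0.54·(1.28)²/(0.58−0.46)² = 28.3.
At s = 28.3: P(θ<0.58) ≈ 0.900. Adjusting to match 0.9 gives s ≈ 28.29.
So α = 0.46·28.29 ≈ 13.01, β = 0.54·28.29 ≈ 15.28.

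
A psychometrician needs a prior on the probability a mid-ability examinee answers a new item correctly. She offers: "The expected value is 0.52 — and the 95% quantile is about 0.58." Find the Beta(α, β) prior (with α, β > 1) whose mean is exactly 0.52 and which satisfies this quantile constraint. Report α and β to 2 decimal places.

With mean 0.52 fixed, write α = 0.52s, β = 0.48s where s = α+β.
Need P(θ < 0.58) = 0.95 under Beta(0.52s, 0.48s). Normal approximation: (q−m)/√(m(1−m)/s) ≈ z_{0.95} = 1.64, so s ≈ 0.52·0.48·(1.64)²/(0.58−0.52)² = 187.6.
At s = 187.6: P(θ<0.58) ≈ 0.951. Adjusting to match 0.95 gives s ≈ 185.96.
So α = 0.52·185.96 ≈ 96.70, β = 0.48·185.96 ≈ 89.26.

α ≈ 96.70, β ≈ 89.26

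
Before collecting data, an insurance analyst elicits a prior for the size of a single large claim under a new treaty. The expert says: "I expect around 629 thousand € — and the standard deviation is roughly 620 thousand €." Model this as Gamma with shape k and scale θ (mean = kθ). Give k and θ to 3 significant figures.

For Gamma(k, scale θ): mean = kθ, variance = kθ², so CV = 1/√k.
CV = SD/mean = 620/629 = 0.9857, hence k = 1/CV² = 1.03.
Then θ = mean/k = 629/1.03 = 611.

k ≈ 1.03, θ ≈ 611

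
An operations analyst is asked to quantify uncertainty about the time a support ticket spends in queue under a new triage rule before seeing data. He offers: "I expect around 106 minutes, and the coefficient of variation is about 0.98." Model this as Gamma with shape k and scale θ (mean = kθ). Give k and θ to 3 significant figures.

k ≈ 1.04, θ ≈ 102

For Gamma(k, scale θ): mean = kθ, variance = kθ², so CV = 1/√k.
CV = 0.98, hence k = 1/CV² = 1.04.
Then θ = mean/k = 106/1.04 = 102.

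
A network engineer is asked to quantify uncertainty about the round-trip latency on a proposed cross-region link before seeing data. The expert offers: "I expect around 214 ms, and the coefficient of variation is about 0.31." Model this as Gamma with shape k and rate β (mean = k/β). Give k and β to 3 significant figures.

k ≈ 10.4, β ≈ 0.0486

For Gamma(k, rate β): mean = k/β, variance = k/β², so CV = 1/√k.
CV = 0.31, hence k = 1/CV² = 10.4.
Then β = k/mean = 10.4/214 = 0.0486.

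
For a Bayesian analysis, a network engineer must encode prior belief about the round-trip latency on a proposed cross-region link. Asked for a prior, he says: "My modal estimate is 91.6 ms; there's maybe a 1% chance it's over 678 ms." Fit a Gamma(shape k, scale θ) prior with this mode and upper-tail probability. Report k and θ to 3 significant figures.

k ≈ 1.86, θ ≈ 106

Gamma(k,θ) with k>1 has mode (k−1)θ, so θ = 91.6/(k−1).
Need P(X < 678) = 0.99 with θ tied to k this way. Start at k = 2, θ = 91.6: P(X<678) ≈ 0.995.
Too high — lower k to spread out. Iterating converges to k ≈ 1.86.
Then θ = 91.6/(1.86−1) ≈ 106.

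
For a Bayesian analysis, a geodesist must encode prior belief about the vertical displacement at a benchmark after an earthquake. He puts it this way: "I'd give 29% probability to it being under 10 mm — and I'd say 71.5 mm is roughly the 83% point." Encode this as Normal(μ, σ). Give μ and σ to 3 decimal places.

The p-quantile of Normal(μ,σ) is μ + z_p·σ, with z_{0.29} = -0.5534 and z_{0.83} = 0.9542.
Eliminate σ: μ = (z₂·x₁ − z₁·x₂)/(z₂ − z₁) = (0.9542·10 − (-0.5534)·71.5)/1.508 = 32.575.
Then σ = (x₂ − x₁)/(z₂ − z₁) = (71.5 − 10)/1.508 = 40.795.

μ = 32.575, σ = 40.795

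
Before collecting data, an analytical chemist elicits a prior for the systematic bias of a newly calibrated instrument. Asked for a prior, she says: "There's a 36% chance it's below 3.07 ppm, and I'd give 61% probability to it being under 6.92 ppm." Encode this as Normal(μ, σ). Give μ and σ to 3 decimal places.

μ = 5.234, σ = 6.037

The p-quantile of Normal(μ,σ) is μ + z_p·σ, with z_{0.36} = -0.3585 and z_{0.61} = 0.2793.
Eliminate σ: μ = (z₂·x₁ − z₁·x₂)/(z₂ − z₁) = (0.2793·3.07 − (-0.3585)·6.92)/0.6378 = 5.234.
Then σ = (x₂ − x₁)/(z₂ − z₁) = (6.92 − 3.07)/0.6378 = 6.037.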